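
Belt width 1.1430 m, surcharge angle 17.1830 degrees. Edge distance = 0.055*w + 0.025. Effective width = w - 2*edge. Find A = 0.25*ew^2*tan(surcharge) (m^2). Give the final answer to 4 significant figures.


edge = 0.055*1.1430 + 0.025 = 0.087865 m
ew = 1.1430 - 2*0.087865 = 0.96727 m
A = 0.25 * 0.96727^2 * tan(17.1830 deg)
A = 0.07233 m^2


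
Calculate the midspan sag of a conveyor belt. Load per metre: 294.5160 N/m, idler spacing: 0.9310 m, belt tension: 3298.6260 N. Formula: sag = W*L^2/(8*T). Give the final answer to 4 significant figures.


sag = 294.5160 * 0.9310^2 / (8 * 3298.6260)
sag = 0.009674 m


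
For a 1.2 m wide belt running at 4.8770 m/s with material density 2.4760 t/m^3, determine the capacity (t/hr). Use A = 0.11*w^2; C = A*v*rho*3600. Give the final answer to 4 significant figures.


A = 0.11 * 1.2^2 = 0.1584 m^2
C = 0.1584 * 4.8770 * 2.4760 * 3600
C = 6886 t/hr


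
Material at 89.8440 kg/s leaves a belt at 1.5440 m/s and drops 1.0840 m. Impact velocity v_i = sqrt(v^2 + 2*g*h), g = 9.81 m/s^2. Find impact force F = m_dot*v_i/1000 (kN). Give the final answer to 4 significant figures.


v_i = sqrt(1.5440^2 + 2*9.81*1.0840) = 4.86333 m/s
F = 89.8440 * 4.86333 / 1000
F = 0.4369 kN


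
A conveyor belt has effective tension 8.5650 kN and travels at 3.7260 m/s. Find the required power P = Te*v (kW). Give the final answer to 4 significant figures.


P = Te * v = 8.5650 * 3.7260
P = 31.91 kW


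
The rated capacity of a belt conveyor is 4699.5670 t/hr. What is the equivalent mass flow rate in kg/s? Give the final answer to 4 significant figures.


m_dot = 4699.5670 * 1000 / 3600
m_dot = 1305 kg/s


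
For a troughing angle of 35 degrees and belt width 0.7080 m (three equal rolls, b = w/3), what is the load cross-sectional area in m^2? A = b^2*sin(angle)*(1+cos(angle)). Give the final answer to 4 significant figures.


b = 0.7080/3 = 0.236 m
A = 0.236^2 * sin(35 deg) * (1 + cos(35 deg))
A = 0.05811 m^2


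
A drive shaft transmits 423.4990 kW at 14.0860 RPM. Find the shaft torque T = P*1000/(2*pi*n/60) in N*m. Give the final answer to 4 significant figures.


omega = 2*pi*14.0860/60 = 1.47508 rad/s
T = 423.4990*1000 / 1.47508
T = 287100 N*m


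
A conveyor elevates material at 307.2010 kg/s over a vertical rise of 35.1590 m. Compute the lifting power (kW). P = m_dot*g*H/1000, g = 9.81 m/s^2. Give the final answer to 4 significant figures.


P = 307.2010 * 9.81 * 35.1590 / 1000
P = 106.0 kW


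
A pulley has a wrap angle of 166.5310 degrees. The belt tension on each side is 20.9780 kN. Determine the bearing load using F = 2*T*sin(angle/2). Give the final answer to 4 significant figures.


F = 2 * 20.9780 * sin(166.5310/2 deg)
F = 41.67 kN


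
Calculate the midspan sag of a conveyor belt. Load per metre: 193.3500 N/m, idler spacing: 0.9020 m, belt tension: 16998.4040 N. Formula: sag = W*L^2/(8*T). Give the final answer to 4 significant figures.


sag = 193.3500 * 0.9020^2 / (8 * 16998.4040)
sag = 0.001157 m


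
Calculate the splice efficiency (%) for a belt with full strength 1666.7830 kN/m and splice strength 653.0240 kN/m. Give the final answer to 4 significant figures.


Eff = 653.0240 / 1666.7830 * 100
Eff = 39.18 %


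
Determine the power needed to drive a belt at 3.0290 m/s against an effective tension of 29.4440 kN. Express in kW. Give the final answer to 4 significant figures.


P = Te * v = 29.4440 * 3.0290
P = 89.19 kW


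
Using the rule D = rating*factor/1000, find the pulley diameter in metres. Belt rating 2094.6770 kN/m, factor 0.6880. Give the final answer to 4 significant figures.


D = 2094.6770 * 0.6880 / 1000
D = 1.441 m


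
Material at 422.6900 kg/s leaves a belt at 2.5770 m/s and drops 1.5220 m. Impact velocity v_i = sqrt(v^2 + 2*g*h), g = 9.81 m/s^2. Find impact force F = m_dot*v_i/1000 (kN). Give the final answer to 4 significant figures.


v_i = sqrt(2.5770^2 + 2*9.81*1.5220) = 6.04174 m/s
F = 422.6900 * 6.04174 / 1000
F = 2.554 kN


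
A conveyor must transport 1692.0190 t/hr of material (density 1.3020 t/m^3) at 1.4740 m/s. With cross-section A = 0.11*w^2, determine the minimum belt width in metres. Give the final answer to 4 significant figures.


A_req = 1692.0190 / (1.4740 * 1.3020 * 3600) = 0.244903 m^2
w = sqrt(0.244903 / 0.11)
w = 1.492 m


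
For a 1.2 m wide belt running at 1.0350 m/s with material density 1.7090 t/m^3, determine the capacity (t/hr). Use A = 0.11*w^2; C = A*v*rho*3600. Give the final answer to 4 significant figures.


A = 0.11 * 1.2^2 = 0.1584 m^2
C = 0.1584 * 1.0350 * 1.7090 * 3600
C = 1009 t/hr


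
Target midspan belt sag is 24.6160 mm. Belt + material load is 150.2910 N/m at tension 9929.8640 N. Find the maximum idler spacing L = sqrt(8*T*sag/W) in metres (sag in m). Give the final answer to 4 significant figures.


sag = 24.6160/1000 = 0.024616 m
L = sqrt(8 * 9929.8640 * 0.024616 / 150.2910)
L = 3.607 m


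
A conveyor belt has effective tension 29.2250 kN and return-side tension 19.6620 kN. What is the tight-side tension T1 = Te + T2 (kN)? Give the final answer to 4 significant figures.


T1 = Te + T2 = 29.2250 + 19.6620
T1 = 48.89 kN


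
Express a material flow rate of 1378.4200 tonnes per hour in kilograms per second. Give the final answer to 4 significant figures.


m_dot = 1378.4200 * 1000 / 3600
m_dot = 382.9 kg/s


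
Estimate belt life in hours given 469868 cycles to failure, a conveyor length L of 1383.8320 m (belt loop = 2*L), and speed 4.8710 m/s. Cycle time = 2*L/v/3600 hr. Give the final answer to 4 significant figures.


cycle_time = 2 * 1383.8320 / 4.8710 / 3600 = 0.157831 hr
life = 469868 * 0.157831 = 74160 hours


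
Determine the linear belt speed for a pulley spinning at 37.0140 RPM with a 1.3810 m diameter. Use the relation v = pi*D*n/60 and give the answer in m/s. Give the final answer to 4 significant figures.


v = pi * 1.3810 * 37.0140 / 60
v = 2.676 m/s


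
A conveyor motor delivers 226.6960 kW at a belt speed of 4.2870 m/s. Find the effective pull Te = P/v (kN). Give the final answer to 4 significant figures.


Te = P / v = 226.6960 / 4.2870
Te = 52.88 kN


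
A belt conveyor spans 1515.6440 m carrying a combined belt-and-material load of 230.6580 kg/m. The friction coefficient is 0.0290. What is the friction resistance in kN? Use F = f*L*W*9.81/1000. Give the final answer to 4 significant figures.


F = 0.0290 * 1515.6440 * 230.6580 * 9.81 / 1000
F = 99.46 kN


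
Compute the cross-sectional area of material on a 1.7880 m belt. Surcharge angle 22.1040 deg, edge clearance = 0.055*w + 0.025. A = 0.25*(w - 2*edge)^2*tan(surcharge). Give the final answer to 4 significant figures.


edge = 0.055*1.7880 + 0.025 = 0.12334 m
ew = 1.7880 - 2*0.12334 = 1.54132 m
A = 0.25 * 1.54132^2 * tan(22.1040 deg)
A = 0.2412 m^2


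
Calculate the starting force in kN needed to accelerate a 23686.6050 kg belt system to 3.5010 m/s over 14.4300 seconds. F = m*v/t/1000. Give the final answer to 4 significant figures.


F = 23686.6050 * 3.5010 / 14.4300 / 1000
F = 5.747 kN


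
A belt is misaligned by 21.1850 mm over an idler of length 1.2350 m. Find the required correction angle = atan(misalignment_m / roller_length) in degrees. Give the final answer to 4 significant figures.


misalign_m = 21.1850 / 1000 = 0.021185 m
angle = atan(0.021185 / 1.2350)
angle = 0.9827 deg


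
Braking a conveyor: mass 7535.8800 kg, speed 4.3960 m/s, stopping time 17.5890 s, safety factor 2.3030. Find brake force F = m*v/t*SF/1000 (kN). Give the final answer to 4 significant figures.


F = 7535.8800 * 4.3960 / 17.5890 * 2.3030 / 1000
F = 4.338 kN


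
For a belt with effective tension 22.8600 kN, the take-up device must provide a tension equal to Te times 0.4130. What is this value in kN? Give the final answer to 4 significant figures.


T_tu = 22.8600 * 0.4130
T_tu = 9.441 kN


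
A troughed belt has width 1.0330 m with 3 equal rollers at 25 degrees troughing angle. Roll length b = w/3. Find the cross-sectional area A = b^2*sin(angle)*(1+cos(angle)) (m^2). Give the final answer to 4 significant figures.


b = 1.0330/3 = 0.344333 m
A = 0.344333^2 * sin(25 deg) * (1 + cos(25 deg))
A = 0.09552 m^2


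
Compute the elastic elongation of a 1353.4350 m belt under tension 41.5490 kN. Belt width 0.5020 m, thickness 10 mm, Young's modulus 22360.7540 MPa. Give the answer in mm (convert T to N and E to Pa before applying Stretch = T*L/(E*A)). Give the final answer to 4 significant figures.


A = 0.5020 * 0.01 = 0.00502 m^2
Stretch = 41.5490*1000 * 1353.4350 / (22360.7540e6 * 0.00502) * 1000
Stretch = 501.0 mm


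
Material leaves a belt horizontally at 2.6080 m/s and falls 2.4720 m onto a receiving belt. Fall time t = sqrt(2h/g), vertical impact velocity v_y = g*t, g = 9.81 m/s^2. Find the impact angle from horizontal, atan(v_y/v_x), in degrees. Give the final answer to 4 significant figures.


t = sqrt(2*2.4720/9.81) = 0.709912 s
v_y = 9.81 * 0.709912 = 6.96424 m/s
angle = atan(6.96424 / 2.6080) = 69.47 deg


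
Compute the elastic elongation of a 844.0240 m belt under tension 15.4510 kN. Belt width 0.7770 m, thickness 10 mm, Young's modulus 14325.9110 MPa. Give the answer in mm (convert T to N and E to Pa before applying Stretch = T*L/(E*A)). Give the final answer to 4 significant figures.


A = 0.7770 * 0.01 = 0.00777 m^2
Stretch = 15.4510*1000 * 844.0240 / (14325.9110e6 * 0.00777) * 1000
Stretch = 117.2 mm


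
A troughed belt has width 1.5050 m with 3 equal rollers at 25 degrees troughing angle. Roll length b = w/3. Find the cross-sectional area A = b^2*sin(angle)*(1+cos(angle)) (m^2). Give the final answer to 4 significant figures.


b = 1.5050/3 = 0.501667 m
A = 0.501667^2 * sin(25 deg) * (1 + cos(25 deg))
A = 0.2028 m^2


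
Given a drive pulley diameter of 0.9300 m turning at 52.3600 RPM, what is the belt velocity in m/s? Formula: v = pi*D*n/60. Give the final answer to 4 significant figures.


v = pi * 0.9300 * 52.3600 / 60
v = 2.550 m/s


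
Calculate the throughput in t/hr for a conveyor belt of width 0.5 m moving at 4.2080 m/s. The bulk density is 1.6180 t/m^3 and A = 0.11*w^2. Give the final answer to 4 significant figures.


A = 0.11 * 0.5^2 = 0.0275 m^2
C = 0.0275 * 4.2080 * 1.6180 * 3600
C = 674.0 t/hr


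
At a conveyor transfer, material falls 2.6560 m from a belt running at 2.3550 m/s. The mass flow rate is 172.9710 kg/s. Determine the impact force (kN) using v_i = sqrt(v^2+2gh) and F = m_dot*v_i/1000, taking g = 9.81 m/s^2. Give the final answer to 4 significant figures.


v_i = sqrt(2.3550^2 + 2*9.81*2.6560) = 7.5932 m/s
F = 172.9710 * 7.5932 / 1000
F = 1.313 kN


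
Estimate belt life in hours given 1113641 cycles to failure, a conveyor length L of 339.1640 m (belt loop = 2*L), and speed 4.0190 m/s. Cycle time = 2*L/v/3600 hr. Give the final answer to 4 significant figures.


cycle_time = 2 * 339.1640 / 4.0190 / 3600 = 0.0468834 hr
life = 1113641 * 0.0468834 = 52210 hours


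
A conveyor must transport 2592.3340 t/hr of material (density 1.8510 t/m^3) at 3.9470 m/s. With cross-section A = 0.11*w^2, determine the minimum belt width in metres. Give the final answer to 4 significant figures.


A_req = 2592.3340 / (3.9470 * 1.8510 * 3600) = 0.0985632 m^2
w = sqrt(0.0985632 / 0.11)
w = 0.9466 m


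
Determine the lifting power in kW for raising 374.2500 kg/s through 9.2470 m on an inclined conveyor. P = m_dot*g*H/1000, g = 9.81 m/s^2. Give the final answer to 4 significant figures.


P = 374.2500 * 9.81 * 9.2470 / 1000
P = 33.95 kW


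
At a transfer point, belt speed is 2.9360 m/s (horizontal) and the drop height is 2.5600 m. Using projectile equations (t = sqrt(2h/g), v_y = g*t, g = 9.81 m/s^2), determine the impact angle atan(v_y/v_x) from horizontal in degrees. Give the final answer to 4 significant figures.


t = sqrt(2*2.5600/9.81) = 0.722438 s
v_y = 9.81 * 0.722438 = 7.08712 m/s
angle = atan(7.08712 / 2.9360) = 67.50 deg


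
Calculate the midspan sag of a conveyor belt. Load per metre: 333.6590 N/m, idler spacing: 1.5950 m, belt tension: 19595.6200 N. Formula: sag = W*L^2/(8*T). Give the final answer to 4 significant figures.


sag = 333.6590 * 1.5950^2 / (8 * 19595.6200)
sag = 0.005415 m


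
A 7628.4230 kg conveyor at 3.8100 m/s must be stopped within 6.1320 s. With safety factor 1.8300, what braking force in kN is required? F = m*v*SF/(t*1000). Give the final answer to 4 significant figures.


F = 7628.4230 * 3.8100 / 6.1320 * 1.8300 / 1000
F = 8.674 kN


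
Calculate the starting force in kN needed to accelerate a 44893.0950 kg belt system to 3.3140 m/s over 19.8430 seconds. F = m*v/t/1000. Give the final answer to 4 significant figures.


F = 44893.0950 * 3.3140 / 19.8430 / 1000
F = 7.498 kN


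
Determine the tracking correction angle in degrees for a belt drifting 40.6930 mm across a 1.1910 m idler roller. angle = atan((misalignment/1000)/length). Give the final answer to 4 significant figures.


misalign_m = 40.6930 / 1000 = 0.040693 m
angle = atan(0.040693 / 1.1910)
angle = 1.957 deg


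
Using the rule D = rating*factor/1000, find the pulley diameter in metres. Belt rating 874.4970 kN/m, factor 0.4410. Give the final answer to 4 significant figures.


D = 874.4970 * 0.4410 / 1000
D = 0.3857 m


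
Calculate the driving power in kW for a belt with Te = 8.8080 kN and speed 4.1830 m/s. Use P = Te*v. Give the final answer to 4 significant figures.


P = Te * v = 8.8080 * 4.1830
P = 36.84 kW


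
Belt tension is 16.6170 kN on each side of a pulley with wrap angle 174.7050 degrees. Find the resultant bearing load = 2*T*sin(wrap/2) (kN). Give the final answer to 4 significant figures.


F = 2 * 16.6170 * sin(174.7050/2 deg)
F = 33.20 kN


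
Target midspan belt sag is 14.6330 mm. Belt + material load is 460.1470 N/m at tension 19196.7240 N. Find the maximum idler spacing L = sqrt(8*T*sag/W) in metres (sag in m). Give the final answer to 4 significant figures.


sag = 14.6330/1000 = 0.014633 m
L = sqrt(8 * 19196.7240 * 0.014633 / 460.1470)
L = 2.210 m


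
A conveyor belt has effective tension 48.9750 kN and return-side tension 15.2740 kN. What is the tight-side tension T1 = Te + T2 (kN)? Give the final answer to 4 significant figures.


T1 = Te + T2 = 48.9750 + 15.2740
T1 = 64.25 kN


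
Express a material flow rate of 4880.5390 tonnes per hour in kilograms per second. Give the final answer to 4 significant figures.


m_dot = 4880.5390 * 1000 / 3600
m_dot = 1356 kg/s


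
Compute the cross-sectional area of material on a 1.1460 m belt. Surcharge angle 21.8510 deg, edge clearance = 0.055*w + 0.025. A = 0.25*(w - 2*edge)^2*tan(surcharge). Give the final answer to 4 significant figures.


edge = 0.055*1.1460 + 0.025 = 0.08803 m
ew = 1.1460 - 2*0.08803 = 0.96994 m
A = 0.25 * 0.96994^2 * tan(21.8510 deg)
A = 0.09431 m^2


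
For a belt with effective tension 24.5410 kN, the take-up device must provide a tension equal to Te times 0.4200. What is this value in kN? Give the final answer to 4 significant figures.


T_tu = 24.5410 * 0.4200
T_tu = 10.31 kN


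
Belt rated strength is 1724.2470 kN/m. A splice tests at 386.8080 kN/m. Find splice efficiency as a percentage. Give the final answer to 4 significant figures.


Eff = 386.8080 / 1724.2470 * 100
Eff = 22.43 %


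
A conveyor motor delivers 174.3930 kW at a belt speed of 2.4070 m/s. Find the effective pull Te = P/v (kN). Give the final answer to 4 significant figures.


Te = P / v = 174.3930 / 2.4070
Te = 72.45 kN


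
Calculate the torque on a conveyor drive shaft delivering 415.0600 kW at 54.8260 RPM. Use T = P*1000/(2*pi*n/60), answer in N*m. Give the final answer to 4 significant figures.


omega = 2*pi*54.8260/60 = 5.74137 rad/s
T = 415.0600*1000 / 5.74137
T = 72290 N*m


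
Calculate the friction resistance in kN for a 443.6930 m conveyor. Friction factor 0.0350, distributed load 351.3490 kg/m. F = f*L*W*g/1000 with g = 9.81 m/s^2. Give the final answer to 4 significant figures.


F = 0.0350 * 443.6930 * 351.3490 * 9.81 / 1000
F = 53.53 kN


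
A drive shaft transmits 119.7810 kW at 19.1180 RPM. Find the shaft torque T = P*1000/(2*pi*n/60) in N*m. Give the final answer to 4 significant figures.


omega = 2*pi*19.1180/60 = 2.00203 rad/s
T = 119.7810*1000 / 2.00203
T = 59830 N*m


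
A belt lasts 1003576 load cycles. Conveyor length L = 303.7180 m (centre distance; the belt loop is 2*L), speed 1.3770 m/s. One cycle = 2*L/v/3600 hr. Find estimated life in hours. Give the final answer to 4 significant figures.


cycle_time = 2 * 303.7180 / 1.3770 / 3600 = 0.122536 hr
life = 1003576 * 0.122536 = 123000 hours


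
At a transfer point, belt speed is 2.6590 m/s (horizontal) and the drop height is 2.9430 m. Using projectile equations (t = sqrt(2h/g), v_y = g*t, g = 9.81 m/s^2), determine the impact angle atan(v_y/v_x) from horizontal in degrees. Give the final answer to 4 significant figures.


t = sqrt(2*2.9430/9.81) = 0.774597 s
v_y = 9.81 * 0.774597 = 7.5988 m/s
angle = atan(7.5988 / 2.6590) = 70.71 deg


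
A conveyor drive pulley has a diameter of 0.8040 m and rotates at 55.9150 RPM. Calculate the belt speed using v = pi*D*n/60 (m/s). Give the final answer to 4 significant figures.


v = pi * 0.8040 * 55.9150 / 60
v = 2.354 m/s


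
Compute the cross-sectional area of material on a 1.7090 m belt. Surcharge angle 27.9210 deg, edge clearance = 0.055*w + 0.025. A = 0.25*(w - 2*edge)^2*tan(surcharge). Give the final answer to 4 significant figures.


edge = 0.055*1.7090 + 0.025 = 0.118995 m
ew = 1.7090 - 2*0.118995 = 1.47101 m
A = 0.25 * 1.47101^2 * tan(27.9210 deg)
A = 0.2867 m^2


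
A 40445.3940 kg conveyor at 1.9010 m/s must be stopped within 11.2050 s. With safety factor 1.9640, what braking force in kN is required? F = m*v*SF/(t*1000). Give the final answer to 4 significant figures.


F = 40445.3940 * 1.9010 / 11.2050 * 1.9640 / 1000
F = 13.48 kN


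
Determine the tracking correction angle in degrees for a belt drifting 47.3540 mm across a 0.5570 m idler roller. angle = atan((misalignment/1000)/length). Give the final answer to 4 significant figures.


misalign_m = 47.3540 / 1000 = 0.047354 m
angle = atan(0.047354 / 0.5570)
angle = 4.859 deg


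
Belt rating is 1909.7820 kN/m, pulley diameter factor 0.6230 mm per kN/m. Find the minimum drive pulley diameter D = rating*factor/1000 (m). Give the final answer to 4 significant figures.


D = 1909.7820 * 0.6230 / 1000
D = 1.190 m


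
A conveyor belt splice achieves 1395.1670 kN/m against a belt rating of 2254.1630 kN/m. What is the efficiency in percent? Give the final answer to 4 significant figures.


Eff = 1395.1670 / 2254.1630 * 100
Eff = 61.89 %


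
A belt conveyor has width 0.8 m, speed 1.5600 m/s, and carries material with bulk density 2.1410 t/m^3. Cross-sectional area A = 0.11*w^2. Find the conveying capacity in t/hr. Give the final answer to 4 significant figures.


A = 0.11 * 0.8^2 = 0.0704 m^2
C = 0.0704 * 1.5600 * 2.1410 * 3600
C = 846.5 t/hr


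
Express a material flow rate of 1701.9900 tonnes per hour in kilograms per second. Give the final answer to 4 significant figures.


m_dot = 1701.9900 * 1000 / 3600
m_dot = 472.8 kg/s


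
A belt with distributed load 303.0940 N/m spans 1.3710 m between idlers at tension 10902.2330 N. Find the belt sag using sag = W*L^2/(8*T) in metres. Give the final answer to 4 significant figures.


sag = 303.0940 * 1.3710^2 / (8 * 10902.2330)
sag = 0.006532 m


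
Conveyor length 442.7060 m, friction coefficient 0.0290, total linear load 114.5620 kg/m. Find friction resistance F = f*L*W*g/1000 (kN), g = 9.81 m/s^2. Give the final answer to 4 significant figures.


F = 0.0290 * 442.7060 * 114.5620 * 9.81 / 1000
F = 14.43 kN


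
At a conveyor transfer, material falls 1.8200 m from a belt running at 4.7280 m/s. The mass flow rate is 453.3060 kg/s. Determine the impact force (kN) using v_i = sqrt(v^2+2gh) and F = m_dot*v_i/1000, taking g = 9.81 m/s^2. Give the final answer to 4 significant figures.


v_i = sqrt(4.7280^2 + 2*9.81*1.8200) = 7.61987 m/s
F = 453.3060 * 7.61987 / 1000
F = 3.454 kN


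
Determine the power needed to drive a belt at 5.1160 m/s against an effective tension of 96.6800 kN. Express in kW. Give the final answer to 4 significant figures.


P = Te * v = 96.6800 * 5.1160
P = 494.6 kW


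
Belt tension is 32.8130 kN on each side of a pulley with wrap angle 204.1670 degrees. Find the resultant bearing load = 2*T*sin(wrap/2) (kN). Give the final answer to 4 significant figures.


F = 2 * 32.8130 * sin(204.1670/2 deg)
F = 64.17 kN


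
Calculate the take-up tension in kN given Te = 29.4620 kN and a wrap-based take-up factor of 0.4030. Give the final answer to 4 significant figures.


T_tu = 29.4620 * 0.4030
T_tu = 11.87 kN


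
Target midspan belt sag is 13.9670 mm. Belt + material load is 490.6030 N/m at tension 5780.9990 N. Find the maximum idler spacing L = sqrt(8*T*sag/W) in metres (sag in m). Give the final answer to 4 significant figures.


sag = 13.9670/1000 = 0.013967 m
L = sqrt(8 * 5780.9990 * 0.013967 / 490.6030)
L = 1.147 m


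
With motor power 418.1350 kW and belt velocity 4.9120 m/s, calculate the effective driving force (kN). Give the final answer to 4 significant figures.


Te = P / v = 418.1350 / 4.9120
Te = 85.13 kN


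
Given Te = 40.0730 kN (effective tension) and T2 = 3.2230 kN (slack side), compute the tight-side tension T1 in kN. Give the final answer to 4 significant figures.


T1 = Te + T2 = 40.0730 + 3.2230
T1 = 43.30 kN


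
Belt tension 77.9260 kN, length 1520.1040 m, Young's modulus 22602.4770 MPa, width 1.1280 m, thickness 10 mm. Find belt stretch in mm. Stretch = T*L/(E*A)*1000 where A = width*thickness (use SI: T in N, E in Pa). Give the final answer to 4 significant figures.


A = 1.1280 * 0.01 = 0.01128 m^2
Stretch = 77.9260*1000 * 1520.1040 / (22602.4770e6 * 0.01128) * 1000
Stretch = 464.6 mm


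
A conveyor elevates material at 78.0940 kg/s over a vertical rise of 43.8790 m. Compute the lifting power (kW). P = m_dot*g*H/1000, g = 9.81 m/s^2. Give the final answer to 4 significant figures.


P = 78.0940 * 9.81 * 43.8790 / 1000
P = 33.62 kW


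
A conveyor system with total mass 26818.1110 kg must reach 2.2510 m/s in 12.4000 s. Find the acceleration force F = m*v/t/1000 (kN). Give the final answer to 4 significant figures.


F = 26818.1110 * 2.2510 / 12.4000 / 1000
F = 4.868 kN


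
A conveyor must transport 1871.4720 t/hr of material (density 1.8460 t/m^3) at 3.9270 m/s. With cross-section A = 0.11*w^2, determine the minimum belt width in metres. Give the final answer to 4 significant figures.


A_req = 1871.4720 / (3.9270 * 1.8460 * 3600) = 0.0717114 m^2
w = sqrt(0.0717114 / 0.11)
w = 0.8074 m


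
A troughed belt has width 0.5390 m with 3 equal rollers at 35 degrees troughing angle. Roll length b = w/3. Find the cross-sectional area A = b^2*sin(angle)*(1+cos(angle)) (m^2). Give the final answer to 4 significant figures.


b = 0.5390/3 = 0.179667 m
A = 0.179667^2 * sin(35 deg) * (1 + cos(35 deg))
A = 0.03368 m^2


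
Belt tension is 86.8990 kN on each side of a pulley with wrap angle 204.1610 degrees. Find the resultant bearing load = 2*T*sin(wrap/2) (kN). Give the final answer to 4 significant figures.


F = 2 * 86.8990 * sin(204.1610/2 deg)
F = 169.9 kN


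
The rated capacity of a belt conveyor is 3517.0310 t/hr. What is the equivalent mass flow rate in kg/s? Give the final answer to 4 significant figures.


m_dot = 3517.0310 * 1000 / 3600
m_dot = 977.0 kg/s


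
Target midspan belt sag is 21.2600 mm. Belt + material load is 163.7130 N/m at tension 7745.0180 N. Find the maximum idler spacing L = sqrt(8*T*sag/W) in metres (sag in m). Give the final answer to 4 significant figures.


sag = 21.2600/1000 = 0.021260 m
L = sqrt(8 * 7745.0180 * 0.021260 / 163.7130)
L = 2.837 m


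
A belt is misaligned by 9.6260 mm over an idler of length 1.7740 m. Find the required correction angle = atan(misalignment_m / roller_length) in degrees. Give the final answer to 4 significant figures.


misalign_m = 9.6260 / 1000 = 0.009626 m
angle = atan(0.009626 / 1.7740)
angle = 0.3109 deg


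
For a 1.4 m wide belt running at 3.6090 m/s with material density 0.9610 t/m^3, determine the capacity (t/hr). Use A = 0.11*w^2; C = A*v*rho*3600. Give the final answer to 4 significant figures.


A = 0.11 * 1.4^2 = 0.2156 m^2
C = 0.2156 * 3.6090 * 0.9610 * 3600
C = 2692 t/hr


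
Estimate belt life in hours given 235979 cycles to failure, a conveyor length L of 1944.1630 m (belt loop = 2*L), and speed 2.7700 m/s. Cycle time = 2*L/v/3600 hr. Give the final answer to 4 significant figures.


cycle_time = 2 * 1944.1630 / 2.7700 / 3600 = 0.389924 hr
life = 235979 * 0.389924 = 92010 hours


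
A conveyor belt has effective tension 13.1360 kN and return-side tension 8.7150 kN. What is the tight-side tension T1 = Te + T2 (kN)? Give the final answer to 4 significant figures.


T1 = Te + T2 = 13.1360 + 8.7150
T1 = 21.85 kN


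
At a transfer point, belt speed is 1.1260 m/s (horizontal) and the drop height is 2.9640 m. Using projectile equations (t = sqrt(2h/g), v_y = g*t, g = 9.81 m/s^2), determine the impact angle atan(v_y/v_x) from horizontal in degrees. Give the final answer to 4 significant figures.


t = sqrt(2*2.9640/9.81) = 0.777355 s
v_y = 9.81 * 0.777355 = 7.62585 m/s
angle = atan(7.62585 / 1.1260) = 81.60 deg


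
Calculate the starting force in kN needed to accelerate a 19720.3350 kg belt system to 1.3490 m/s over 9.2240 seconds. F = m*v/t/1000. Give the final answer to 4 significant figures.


F = 19720.3350 * 1.3490 / 9.2240 / 1000
F = 2.884 kN


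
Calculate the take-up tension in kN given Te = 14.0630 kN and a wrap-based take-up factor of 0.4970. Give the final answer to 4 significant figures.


T_tu = 14.0630 * 0.4970
T_tu = 6.989 kN


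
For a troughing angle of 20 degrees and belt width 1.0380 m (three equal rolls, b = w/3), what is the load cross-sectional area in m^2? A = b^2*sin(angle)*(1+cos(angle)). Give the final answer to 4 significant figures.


b = 1.0380/3 = 0.346 m
A = 0.346^2 * sin(20 deg) * (1 + cos(20 deg))
A = 0.07942 m^2


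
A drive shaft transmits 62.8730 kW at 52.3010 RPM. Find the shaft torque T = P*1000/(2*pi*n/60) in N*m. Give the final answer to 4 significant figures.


omega = 2*pi*52.3010/60 = 5.47695 rad/s
T = 62.8730*1000 / 5.47695
T = 11480 N*m


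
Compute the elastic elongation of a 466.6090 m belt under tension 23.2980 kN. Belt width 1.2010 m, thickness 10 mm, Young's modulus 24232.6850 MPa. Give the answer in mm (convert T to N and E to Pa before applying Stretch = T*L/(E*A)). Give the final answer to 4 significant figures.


A = 1.2010 * 0.01 = 0.01201 m^2
Stretch = 23.2980*1000 * 466.6090 / (24232.6850e6 * 0.01201) * 1000
Stretch = 37.35 mm


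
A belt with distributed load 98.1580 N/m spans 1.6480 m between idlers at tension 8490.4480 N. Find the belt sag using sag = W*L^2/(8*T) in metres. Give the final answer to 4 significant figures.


sag = 98.1580 * 1.6480^2 / (8 * 8490.4480)
sag = 0.003925 m


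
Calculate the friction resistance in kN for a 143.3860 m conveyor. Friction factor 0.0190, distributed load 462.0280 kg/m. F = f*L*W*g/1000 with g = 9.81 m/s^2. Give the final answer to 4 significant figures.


F = 0.0190 * 143.3860 * 462.0280 * 9.81 / 1000
F = 12.35 kN


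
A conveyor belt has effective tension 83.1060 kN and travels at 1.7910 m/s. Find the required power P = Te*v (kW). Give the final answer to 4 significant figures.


P = Te * v = 83.1060 * 1.7910
P = 148.8 kW


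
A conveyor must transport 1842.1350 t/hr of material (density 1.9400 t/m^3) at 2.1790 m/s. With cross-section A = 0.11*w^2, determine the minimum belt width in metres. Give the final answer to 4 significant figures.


A_req = 1842.1350 / (2.1790 * 1.9400 * 3600) = 0.121049 m^2
w = sqrt(0.121049 / 0.11)
w = 1.049 m


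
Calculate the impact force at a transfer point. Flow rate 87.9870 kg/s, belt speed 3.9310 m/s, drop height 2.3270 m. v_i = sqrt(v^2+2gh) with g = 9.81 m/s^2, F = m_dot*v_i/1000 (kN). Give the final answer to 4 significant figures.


v_i = sqrt(3.9310^2 + 2*9.81*2.3270) = 7.81719 m/s
F = 87.9870 * 7.81719 / 1000
F = 0.6878 kN


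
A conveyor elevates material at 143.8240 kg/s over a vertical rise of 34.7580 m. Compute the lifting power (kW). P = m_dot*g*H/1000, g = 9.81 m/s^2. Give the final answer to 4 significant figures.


P = 143.8240 * 9.81 * 34.7580 / 1000
P = 49.04 kW


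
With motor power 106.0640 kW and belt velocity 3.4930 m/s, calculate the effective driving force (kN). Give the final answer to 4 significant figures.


Te = P / v = 106.0640 / 3.4930
Te = 30.36 kN


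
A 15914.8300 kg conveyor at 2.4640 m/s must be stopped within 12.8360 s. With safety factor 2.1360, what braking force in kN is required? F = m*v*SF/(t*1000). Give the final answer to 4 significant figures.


F = 15914.8300 * 2.4640 / 12.8360 * 2.1360 / 1000
F = 6.526 kN


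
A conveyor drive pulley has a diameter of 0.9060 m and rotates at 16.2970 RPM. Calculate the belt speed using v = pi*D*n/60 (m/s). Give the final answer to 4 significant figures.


v = pi * 0.9060 * 16.2970 / 60
v = 0.7731 m/s


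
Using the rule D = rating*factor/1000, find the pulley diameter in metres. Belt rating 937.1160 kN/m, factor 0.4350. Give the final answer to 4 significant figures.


D = 937.1160 * 0.4350 / 1000
D = 0.4076 m


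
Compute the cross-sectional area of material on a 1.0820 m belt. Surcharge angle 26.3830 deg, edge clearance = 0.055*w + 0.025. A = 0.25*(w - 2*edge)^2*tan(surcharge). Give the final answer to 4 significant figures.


edge = 0.055*1.0820 + 0.025 = 0.08451 m
ew = 1.0820 - 2*0.08451 = 0.91298 m
A = 0.25 * 0.91298^2 * tan(26.3830 deg)
A = 0.1034 m^2


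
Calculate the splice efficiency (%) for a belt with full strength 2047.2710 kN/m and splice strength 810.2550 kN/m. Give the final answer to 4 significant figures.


Eff = 810.2550 / 2047.2710 * 100
Eff = 39.58 %


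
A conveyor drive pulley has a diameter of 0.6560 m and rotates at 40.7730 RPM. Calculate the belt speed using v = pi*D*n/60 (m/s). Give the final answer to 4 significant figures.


v = pi * 0.6560 * 40.7730 / 60
v = 1.400 m/s


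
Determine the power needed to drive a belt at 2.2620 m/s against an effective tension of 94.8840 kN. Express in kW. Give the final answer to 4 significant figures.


P = Te * v = 94.8840 * 2.2620
P = 214.6 kW


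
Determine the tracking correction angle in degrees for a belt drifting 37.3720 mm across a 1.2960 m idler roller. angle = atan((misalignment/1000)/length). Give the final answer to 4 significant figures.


misalign_m = 37.3720 / 1000 = 0.037372 m
angle = atan(0.037372 / 1.2960)
angle = 1.652 deg


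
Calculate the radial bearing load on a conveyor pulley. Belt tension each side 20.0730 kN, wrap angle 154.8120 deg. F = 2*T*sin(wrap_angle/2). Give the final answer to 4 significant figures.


F = 2 * 20.0730 * sin(154.8120/2 deg)
F = 39.18 kN


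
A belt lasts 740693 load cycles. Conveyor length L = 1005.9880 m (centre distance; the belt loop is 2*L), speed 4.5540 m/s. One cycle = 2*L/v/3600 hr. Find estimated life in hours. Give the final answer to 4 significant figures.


cycle_time = 2 * 1005.9880 / 4.5540 / 3600 = 0.122723 hr
life = 740693 * 0.122723 = 90900 hours


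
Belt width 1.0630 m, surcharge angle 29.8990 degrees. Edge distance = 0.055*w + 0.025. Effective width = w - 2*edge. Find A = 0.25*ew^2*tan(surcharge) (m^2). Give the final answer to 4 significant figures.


edge = 0.055*1.0630 + 0.025 = 0.083465 m
ew = 1.0630 - 2*0.083465 = 0.89607 m
A = 0.25 * 0.89607^2 * tan(29.8990 deg)
A = 0.1154 m^2


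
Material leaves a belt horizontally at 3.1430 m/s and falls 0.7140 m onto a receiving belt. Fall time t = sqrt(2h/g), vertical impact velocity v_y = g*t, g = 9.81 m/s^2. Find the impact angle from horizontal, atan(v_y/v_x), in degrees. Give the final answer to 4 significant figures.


t = sqrt(2*0.7140/9.81) = 0.381531 s
v_y = 9.81 * 0.381531 = 3.74282 m/s
angle = atan(3.74282 / 3.1430) = 49.98 deg


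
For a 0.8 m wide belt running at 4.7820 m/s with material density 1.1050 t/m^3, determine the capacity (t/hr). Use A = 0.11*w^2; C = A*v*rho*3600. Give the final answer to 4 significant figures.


A = 0.11 * 0.8^2 = 0.0704 m^2
C = 0.0704 * 4.7820 * 1.1050 * 3600
C = 1339 t/hr


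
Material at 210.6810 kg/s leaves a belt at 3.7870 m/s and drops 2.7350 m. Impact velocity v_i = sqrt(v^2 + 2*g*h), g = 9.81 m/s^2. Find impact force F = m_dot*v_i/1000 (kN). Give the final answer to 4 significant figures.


v_i = sqrt(3.7870^2 + 2*9.81*2.7350) = 8.24634 m/s
F = 210.6810 * 8.24634 / 1000
F = 1.737 kN


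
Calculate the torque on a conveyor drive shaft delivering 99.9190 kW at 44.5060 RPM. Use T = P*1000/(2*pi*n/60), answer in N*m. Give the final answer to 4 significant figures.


omega = 2*pi*44.5060/60 = 4.66066 rad/s
T = 99.9190*1000 / 4.66066
T = 21440 N*m


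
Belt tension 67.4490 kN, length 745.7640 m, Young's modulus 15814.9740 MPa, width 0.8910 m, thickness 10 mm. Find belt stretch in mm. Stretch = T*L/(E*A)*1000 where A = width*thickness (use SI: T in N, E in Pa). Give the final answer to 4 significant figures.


A = 0.8910 * 0.01 = 0.00891 m^2
Stretch = 67.4490*1000 * 745.7640 / (15814.9740e6 * 0.00891) * 1000
Stretch = 357.0 mm


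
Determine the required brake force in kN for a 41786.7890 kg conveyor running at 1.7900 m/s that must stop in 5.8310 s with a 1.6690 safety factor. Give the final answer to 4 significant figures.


F = 41786.7890 * 1.7900 / 5.8310 * 1.6690 / 1000
F = 21.41 kN


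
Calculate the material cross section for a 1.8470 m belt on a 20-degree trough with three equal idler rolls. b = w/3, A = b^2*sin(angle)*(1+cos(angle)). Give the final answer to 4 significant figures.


b = 1.8470/3 = 0.615667 m
A = 0.615667^2 * sin(20 deg) * (1 + cos(20 deg))
A = 0.2515 m^2


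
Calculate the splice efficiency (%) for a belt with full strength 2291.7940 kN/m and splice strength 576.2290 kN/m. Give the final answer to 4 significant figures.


Eff = 576.2290 / 2291.7940 * 100
Eff = 25.14 %


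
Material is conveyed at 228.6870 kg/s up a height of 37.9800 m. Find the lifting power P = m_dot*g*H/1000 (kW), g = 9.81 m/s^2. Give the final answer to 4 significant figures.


P = 228.6870 * 9.81 * 37.9800 / 1000
P = 85.21 kW


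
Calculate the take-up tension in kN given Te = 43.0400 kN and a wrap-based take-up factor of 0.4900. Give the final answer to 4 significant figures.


T_tu = 43.0400 * 0.4900
T_tu = 21.09 kN


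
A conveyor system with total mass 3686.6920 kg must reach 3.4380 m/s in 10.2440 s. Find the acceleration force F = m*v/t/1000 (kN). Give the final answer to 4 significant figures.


F = 3686.6920 * 3.4380 / 10.2440 / 1000
F = 1.237 kN


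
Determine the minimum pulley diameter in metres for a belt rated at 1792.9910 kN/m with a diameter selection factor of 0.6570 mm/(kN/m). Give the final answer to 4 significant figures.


D = 1792.9910 * 0.6570 / 1000
D = 1.178 m


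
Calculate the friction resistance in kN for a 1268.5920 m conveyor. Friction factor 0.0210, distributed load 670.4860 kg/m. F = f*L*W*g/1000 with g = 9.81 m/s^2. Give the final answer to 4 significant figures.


F = 0.0210 * 1268.5920 * 670.4860 * 9.81 / 1000
F = 175.2 kN


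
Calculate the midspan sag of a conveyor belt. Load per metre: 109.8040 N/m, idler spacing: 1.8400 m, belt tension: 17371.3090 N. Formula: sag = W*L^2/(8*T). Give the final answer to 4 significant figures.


sag = 109.8040 * 1.8400^2 / (8 * 17371.3090)
sag = 0.002675 m


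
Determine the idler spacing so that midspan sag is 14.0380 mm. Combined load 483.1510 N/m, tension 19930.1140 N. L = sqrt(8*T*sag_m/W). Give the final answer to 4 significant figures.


sag = 14.0380/1000 = 0.014038 m
L = sqrt(8 * 19930.1140 * 0.014038 / 483.1510)
L = 2.152 m


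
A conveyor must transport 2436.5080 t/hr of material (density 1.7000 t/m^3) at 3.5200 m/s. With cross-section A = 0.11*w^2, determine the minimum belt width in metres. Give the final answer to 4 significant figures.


A_req = 2436.5080 / (3.5200 * 1.7000 * 3600) = 0.113103 m^2
w = sqrt(0.113103 / 0.11)
w = 1.014 m


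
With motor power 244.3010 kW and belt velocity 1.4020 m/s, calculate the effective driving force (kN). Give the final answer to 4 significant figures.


Te = P / v = 244.3010 / 1.4020
Te = 174.3 kN


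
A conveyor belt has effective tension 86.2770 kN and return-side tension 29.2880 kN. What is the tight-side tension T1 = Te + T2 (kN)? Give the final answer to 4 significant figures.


T1 = Te + T2 = 86.2770 + 29.2880
T1 = 115.6 kN


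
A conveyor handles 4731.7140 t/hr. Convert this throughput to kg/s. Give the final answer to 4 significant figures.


m_dot = 4731.7140 * 1000 / 3600
m_dot = 1314 kg/s


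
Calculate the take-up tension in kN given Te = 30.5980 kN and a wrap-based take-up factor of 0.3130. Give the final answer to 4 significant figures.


T_tu = 30.5980 * 0.3130
T_tu = 9.577 kN


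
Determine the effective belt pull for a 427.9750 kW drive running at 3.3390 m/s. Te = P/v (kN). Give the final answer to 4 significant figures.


Te = P / v = 427.9750 / 3.3390
Te = 128.2 kN


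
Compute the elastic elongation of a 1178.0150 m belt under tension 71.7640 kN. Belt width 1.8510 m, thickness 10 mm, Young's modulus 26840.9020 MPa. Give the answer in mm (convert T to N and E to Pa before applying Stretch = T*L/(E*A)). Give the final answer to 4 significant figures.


A = 1.8510 * 0.01 = 0.01851 m^2
Stretch = 71.7640*1000 * 1178.0150 / (26840.9020e6 * 0.01851) * 1000
Stretch = 170.2 mm


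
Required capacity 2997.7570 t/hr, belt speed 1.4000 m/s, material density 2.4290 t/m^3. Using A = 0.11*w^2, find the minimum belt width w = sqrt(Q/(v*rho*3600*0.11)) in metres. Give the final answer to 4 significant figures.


A_req = 2997.7570 / (1.4000 * 2.4290 * 3600) = 0.244872 m^2
w = sqrt(0.244872 / 0.11)
w = 1.492 m


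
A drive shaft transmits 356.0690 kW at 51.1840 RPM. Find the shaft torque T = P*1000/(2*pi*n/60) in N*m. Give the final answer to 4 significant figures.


omega = 2*pi*51.1840/60 = 5.35998 rad/s
T = 356.0690*1000 / 5.35998
T = 66430 N*m


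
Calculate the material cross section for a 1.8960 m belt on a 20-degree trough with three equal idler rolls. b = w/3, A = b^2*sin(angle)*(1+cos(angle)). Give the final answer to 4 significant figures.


b = 1.8960/3 = 0.632 m
A = 0.632^2 * sin(20 deg) * (1 + cos(20 deg))
A = 0.2650 m^2


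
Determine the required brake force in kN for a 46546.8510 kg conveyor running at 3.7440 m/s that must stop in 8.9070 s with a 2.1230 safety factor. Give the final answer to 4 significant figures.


F = 46546.8510 * 3.7440 / 8.9070 * 2.1230 / 1000
F = 41.54 kN


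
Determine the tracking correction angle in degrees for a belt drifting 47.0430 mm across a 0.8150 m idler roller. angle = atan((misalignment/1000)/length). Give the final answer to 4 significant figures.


misalign_m = 47.0430 / 1000 = 0.047043 m
angle = atan(0.047043 / 0.8150)
angle = 3.304 deg


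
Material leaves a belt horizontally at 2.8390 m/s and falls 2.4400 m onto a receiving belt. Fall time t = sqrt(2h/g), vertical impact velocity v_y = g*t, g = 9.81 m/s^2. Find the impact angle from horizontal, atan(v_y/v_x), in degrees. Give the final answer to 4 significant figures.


t = sqrt(2*2.4400/9.81) = 0.705302 s
v_y = 9.81 * 0.705302 = 6.91901 m/s
angle = atan(6.91901 / 2.8390) = 67.69 deg


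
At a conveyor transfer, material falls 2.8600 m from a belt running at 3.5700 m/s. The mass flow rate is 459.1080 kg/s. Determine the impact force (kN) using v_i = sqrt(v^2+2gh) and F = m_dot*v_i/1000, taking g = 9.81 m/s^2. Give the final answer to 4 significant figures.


v_i = sqrt(3.5700^2 + 2*9.81*2.8600) = 8.29808 m/s
F = 459.1080 * 8.29808 / 1000
F = 3.810 kN
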